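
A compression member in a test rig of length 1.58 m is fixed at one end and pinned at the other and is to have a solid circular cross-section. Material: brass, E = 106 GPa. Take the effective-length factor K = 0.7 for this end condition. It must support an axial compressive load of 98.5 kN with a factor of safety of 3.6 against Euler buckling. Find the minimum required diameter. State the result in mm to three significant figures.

d ≈ 53.9 mm

Required P_cr = n·P = 3.6 × 98.5 = 354.6 kN
L_e = K·L = 0.7 × 1.58 = 1.106 m
Required I = P_cr·L_e²/(π²E) = 3.546×10^5 × 1.106² / (π² × 1.06×10^11) = 4.146×10^-7 m⁴
I_req = 4.146×10^5 mm⁴
Solid circle: I = πd⁴/64  ⇒  d = (64I/π)^(1/4) = (64×4.146×10^5/π)^(1/4) = 53.9 mm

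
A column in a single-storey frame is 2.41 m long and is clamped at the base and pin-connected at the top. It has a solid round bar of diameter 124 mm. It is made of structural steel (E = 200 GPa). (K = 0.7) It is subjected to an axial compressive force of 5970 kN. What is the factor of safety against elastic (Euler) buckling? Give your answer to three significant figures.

n ≈ 1.35

I = πd⁴/64 = π×124⁴/64 = 1.161×10^7 mm⁴
I = 1.161×10^7 mm⁴ = 1.161×10^-5 m⁴
Effective length L_e = K·L = 0.7 × 2.41 = 1.687 m
P_cr = π²EI / L_e² = π² × 200×10⁹ × 1.161×10^-5 / 1.687² = 8.049×10^6 N
Factor of safety n = P_cr / P = 8049.3 / 5970 = 1.35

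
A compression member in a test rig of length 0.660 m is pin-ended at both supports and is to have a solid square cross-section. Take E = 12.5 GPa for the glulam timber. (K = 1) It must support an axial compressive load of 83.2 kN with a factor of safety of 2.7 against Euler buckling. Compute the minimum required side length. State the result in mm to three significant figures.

Required P_cr = n·P = 2.7 × 83.2 = 224.6 kN
L_e = K·L = 1 × 0.660 = 0.6600 m
Required I = P_cr·L_e²/(π²E) = 2.246×10^5 × 0.6600² / (π² × 1.25×10^10) = 7.932×10^-7 m⁴
I_req = 7.932×10^5 mm⁴
Solid square: I = a⁴/12  ⇒  a = (12I)^(1/4) = (12×7.932×10^5)^(1/4) = 55.5 mm

a ≈ 55.5 mm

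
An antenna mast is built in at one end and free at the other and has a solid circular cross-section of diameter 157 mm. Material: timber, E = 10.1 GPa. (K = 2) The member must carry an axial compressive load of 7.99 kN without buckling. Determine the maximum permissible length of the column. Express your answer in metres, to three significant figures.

L_max ≈ 9.64 m

I = πd⁴/64 = π×157⁴/64 = 2.982×10^7 mm⁴
I = 2.982×10^-5 m⁴
At the buckling limit P_cr = P = 7.990×10^3 N
From P_cr = π²EI/(K·L)²:  L = (1/K)·√(π²EI/P_cr) = (1/2)·√(π²×1.01×10^10×2.982×10^-5/7.990×10^3)
L = 9.64 m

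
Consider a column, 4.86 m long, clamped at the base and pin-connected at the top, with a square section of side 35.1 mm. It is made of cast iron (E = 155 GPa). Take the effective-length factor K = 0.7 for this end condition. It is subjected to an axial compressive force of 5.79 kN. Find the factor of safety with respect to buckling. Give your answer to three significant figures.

I = a⁴/12 = 35.1⁴/12 = 1.265×10^5 mm⁴
I = 1.265×10^5 mm⁴ = 1.265×10^-7 m⁴
Effective length L_e = K·L = 0.7 × 4.86 = 3.402 m
P_cr = π²EI / L_e² = π² × 155×10⁹ × 1.265×10^-7 / 3.402² = 1.672×10^4 N
Factor of safety n = P_cr / P = 16.719 / 5.79 = 2.89

n ≈ 2.89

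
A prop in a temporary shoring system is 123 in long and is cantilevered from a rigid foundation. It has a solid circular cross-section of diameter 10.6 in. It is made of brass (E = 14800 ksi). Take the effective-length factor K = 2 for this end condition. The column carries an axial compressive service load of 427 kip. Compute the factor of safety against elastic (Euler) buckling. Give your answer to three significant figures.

n ≈ 3.50

I = πd⁴/64 = π×10.6⁴/64 = 619.7 in⁴
Effective length L_e = K·L = 2 × 123 = 246.0 in
P_cr = π²EI / L_e² = π² × 14800×10³ × 619.7 / 246.0² = 1.496×10^6 lb
Factor of safety n = P_cr / P = 1495.8 / 427 = 3.50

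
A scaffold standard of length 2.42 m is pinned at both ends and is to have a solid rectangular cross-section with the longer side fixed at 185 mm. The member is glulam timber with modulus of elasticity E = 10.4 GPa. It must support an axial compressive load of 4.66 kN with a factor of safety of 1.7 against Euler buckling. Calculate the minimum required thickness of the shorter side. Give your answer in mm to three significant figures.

b ≈ 30.8 mm

Required P_cr = n·P = 1.7 × 4.66 = 7.922 kN
L_e = K·L = 1 × 2.42 = 2.420 m
Required I = P_cr·L_e²/(π²E) = 7.922×10^3 × 2.420² / (π² × 1.04×10^10) = 4.520×10^-7 m⁴
I_req = 4.520×10^5 mm⁴
Rectangle, weak axis: I_min = h·b³/12 with h = 185 mm fixed  ⇒  b = (12I/h)^(1/3) = 30.8 mm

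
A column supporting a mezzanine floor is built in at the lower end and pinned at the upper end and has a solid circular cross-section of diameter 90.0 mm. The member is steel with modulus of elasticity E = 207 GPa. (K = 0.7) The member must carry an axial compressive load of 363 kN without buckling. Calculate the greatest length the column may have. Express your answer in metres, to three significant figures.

L_max ≈ 6.08 m

I = πd⁴/64 = π×90.0⁴/64 = 3.221×10^6 mm⁴
I = 3.221×10^-6 m⁴
At the buckling limit P_cr = P = 3.630×10^5 N
From P_cr = π²EI/(K·L)²:  L = (1/K)·√(π²EI/P_cr) = (1/0.7)·√(π²×2.07×10^11×3.221×10^-6/3.630×10^5)
L = 6.08 m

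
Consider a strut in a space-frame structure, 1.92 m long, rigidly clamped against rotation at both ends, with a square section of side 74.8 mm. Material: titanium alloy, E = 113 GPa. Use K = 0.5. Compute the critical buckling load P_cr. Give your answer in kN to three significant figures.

I = a⁴/12 = 74.8⁴/12 = 2.609×10^6 mm⁴
I = 2.609×10^6 mm⁴ = 2.609×10^-6 m⁴
Effective length L_e = K·L = 0.5 × 1.92 = 0.9600 m
P_cr = π²EI / L_e² = π² × 113×10⁹ × 2.609×10^-6 / 0.9600² = 3.157×10^6 N

P_cr ≈ 3160 kN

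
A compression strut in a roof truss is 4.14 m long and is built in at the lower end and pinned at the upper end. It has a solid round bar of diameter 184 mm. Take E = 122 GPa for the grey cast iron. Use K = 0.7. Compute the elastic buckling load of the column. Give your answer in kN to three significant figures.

I = πd⁴/64 = π×184⁴/64 = 5.627×10^7 mm⁴
I = 5.627×10^7 mm⁴ = 5.627×10^-5 m⁴
Effective length L_e = K·L = 0.7 × 4.14 = 2.898 m
P_cr = π²EI / L_e² = π² × 122×10⁹ × 5.627×10^-5 / 2.898² = 8.067×10^6 N

P_cr ≈ 8070 kN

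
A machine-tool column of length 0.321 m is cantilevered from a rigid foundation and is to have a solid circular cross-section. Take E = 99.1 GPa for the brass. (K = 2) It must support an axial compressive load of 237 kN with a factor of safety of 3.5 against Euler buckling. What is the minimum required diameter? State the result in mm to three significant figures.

Required P_cr = n·P = 3.5 × 237 = 829.5 kN
L_e = K·L = 2 × 0.321 = 0.6420 m
Required I = P_cr·L_e²/(π²E) = 8.295×10^5 × 0.6420² / (π² × 9.91×10^10) = 3.496×10^-7 m⁴
I_req = 3.496×10^5 mm⁴
Solid circle: I = πd⁴/64  ⇒  d = (64I/π)^(1/4) = (64×3.496×10^5/π)^(1/4) = 51.7 mm

d ≈ 51.7 mm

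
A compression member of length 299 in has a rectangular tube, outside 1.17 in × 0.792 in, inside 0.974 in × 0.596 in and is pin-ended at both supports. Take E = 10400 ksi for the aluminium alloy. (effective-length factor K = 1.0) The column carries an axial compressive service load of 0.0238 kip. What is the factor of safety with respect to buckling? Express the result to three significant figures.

n ≈ 1.51

Weak-axis I_min = (h_o·b_o³ − h_i·b_i³)/12 with b_o = 0.792, b_i = 0.5960 in (shorter outer/inner sides).
I_min = (1.17×0.792³ − 0.9740×0.5960³)/12 = 3.125×10^-2 in⁴
Effective length L_e = K·L = 1 × 299 = 299.0 in
P_cr = π²EI / L_e² = π² × 10400×10³ × 3.125×10^-2 / 299.0² = 35.88 lb
Factor of safety n = P_cr / P = 0.035883 / 0.0238 = 1.51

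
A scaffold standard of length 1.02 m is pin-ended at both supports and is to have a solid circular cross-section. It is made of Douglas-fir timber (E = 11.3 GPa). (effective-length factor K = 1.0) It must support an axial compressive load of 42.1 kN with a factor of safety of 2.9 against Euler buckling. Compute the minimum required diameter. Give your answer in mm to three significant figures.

d ≈ 69.4 mm

Required P_cr = n·P = 2.9 × 42.1 = 122.1 kN
L_e = K·L = 1 × 1.02 = 1.020 m
Required I = P_cr·L_e²/(π²E) = 1.221×10^5 × 1.020² / (π² × 1.13×10^10) = 1.139×10^-6 m⁴
I_req = 1.139×10^6 mm⁴
Solid circle: I = πd⁴/64  ⇒  d = (64I/π)^(1/4) = (64×1.139×10^6/π)^(1/4) = 69.4 mm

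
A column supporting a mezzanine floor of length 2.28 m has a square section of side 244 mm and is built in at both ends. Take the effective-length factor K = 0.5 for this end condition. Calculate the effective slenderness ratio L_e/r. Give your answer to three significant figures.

λ ≈ 16.2

For a square r = a/√12 = 244/√12 = 70.44 mm
L_e = K·L = 0.5 × 2.28 m = 1.140 m = 1140.0 mm
λ = L_e / r_min = 1140.0 / 70.44 = 16.2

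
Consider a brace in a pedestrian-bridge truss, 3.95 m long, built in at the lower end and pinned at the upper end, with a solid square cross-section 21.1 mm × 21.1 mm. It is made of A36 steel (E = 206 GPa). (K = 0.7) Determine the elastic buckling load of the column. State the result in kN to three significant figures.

I = a⁴/12 = 21.1⁴/12 = 1.652×10^4 mm⁴
I = 1.652×10^4 mm⁴ = 1.652×10^-8 m⁴
Effective length L_e = K·L = 0.7 × 3.95 = 2.765 m
P_cr = π²EI / L_e² = π² × 206×10⁹ × 1.652×10^-8 / 2.765² = 4.393×10^3 N

P_cr ≈ 4.39 kN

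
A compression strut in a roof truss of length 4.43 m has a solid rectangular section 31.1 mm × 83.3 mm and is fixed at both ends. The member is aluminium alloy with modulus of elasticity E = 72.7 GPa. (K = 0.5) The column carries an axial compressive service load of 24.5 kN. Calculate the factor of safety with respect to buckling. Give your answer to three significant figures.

Buckling occurs about the weak axis: I_min = h·b³/12 with b = 31.1 mm (the shorter side).
I_min = 83.3×31.1³/12 = 2.088×10^5 mm⁴
I = 2.088×10^5 mm⁴ = 2.088×10^-7 m⁴
Effective length L_e = K·L = 0.5 × 4.43 = 2.215 m
P_cr = π²EI / L_e² = π² × 72.7×10⁹ × 2.088×10^-7 / 2.215² = 3.054×10^4 N
Factor of safety n = P_cr / P = 30.537 / 24.5 = 1.25

n ≈ 1.25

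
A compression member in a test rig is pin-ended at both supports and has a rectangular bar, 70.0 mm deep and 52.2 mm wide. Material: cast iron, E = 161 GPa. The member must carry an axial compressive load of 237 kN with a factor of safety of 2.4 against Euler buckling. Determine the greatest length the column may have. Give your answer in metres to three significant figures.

L_max ≈ 1.52 m

Buckling occurs about the weak axis: I_min = h·b³/12 with b = 52.2 mm (the shorter side).
I_min = 70.0×52.2³/12 = 8.297×10^5 mm⁴
I = 8.297×10^-7 m⁴
Required critical load P_cr = n·P = 2.4 × 237 = 568.8 kN = 5.688×10^5 N
From P_cr = π²EI/(K·L)²:  L = (1/K)·√(π²EI/P_cr) = (1/1)·√(π²×1.61×10^11×8.297×10^-7/5.688×10^5)
L = 1.52 m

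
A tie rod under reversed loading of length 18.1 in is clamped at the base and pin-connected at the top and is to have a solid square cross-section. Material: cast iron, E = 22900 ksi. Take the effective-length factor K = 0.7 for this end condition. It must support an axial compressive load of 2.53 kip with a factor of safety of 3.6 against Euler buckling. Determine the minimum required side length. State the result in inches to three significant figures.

Required P_cr = n·P = 3.6 × 2.53 = 9.108 kip
L_e = K·L = 0.7 × 18.1 = 12.67 in
Required I = P_cr·L_e²/(π²E) = 9.108×10^3 × 12.67² / (π² × 2.29×10^7) = 6.469×10^-3 in⁴
Solid square: I = a⁴/12  ⇒  a = (12I)^(1/4) = (12×6.469×10^-3)^(1/4) = 0.528 in

a ≈ 0.528 in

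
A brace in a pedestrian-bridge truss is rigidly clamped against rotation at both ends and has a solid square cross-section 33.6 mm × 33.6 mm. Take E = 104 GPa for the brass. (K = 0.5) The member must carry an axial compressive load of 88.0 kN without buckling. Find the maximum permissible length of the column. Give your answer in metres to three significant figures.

I = a⁴/12 = 33.6⁴/12 = 1.062×10^5 mm⁴
I = 1.062×10^-7 m⁴
At the buckling limit P_cr = P = 8.800×10^4 N
From P_cr = π²EI/(K·L)²:  L = (1/K)·√(π²EI/P_cr) = (1/0.5)·√(π²×1.04×10^11×1.062×10^-7/8.800×10^4)
L = 2.23 m

L_max ≈ 2.23 m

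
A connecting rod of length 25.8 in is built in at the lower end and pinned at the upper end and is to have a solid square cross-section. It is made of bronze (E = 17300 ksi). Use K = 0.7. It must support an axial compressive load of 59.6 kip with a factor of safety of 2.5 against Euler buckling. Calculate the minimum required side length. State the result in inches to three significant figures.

a ≈ 1.36 in

Required P_cr = n·P = 2.5 × 59.6 = 149.0 kip
L_e = K·L = 0.7 × 25.8 = 18.06 in
Required I = P_cr·L_e²/(π²E) = 1.490×10^5 × 18.06² / (π² × 1.73×10^7) = 0.2846 in⁴
Solid square: I = a⁴/12  ⇒  a = (12I)^(1/4) = (12×0.2846)^(1/4) = 1.36 in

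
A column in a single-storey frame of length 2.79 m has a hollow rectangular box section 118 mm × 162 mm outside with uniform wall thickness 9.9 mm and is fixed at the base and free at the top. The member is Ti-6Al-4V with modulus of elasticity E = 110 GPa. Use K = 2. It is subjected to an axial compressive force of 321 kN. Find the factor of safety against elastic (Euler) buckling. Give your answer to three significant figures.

n ≈ 1.19

Inner dimensions: h_i = 162 − 2×9.9 = 142.2 mm, b_i = 118 − 2×9.9 = 98.20 mm
Weak-axis I_min = (h_o·b_o³ − h_i·b_i³)/12 with b_o = 118, b_i = 98.20 mm (shorter outer/inner sides).
I_min = (162×118³ − 142.2×98.20³)/12 = 1.096×10^7 mm⁴
I = 1.096×10^7 mm⁴ = 1.096×10^-5 m⁴
Effective length L_e = K·L = 2 × 2.79 = 5.580 m
P_cr = π²EI / L_e² = π² × 110×10⁹ × 1.096×10^-5 / 5.580² = 3.821×10^5 N
Factor of safety n = P_cr / P = 382.13 / 321 = 1.19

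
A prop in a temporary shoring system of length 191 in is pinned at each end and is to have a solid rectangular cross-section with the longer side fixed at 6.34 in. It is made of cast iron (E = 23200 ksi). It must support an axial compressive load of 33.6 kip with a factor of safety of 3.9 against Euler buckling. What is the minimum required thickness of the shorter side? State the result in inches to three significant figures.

Required P_cr = n·P = 3.9 × 33.6 = 131.0 kip
L_e = K·L = 1 × 191 = 191.0 in
Required I = P_cr·L_e²/(π²E) = 1.310×10^5 × 191.0² / (π² × 2.32×10^7) = 20.88 in⁴
Rectangle, weak axis: I_min = h·b³/12 with h = 6.34 in fixed  ⇒  b = (12I/h)^(1/3) = 3.41 in

b ≈ 3.41 in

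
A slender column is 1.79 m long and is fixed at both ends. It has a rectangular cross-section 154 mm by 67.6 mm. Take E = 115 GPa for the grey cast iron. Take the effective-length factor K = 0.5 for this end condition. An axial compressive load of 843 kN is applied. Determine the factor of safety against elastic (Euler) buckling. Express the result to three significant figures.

Buckling occurs about the weak axis: I_min = h·b³/12 with b = 67.6 mm (the shorter side).
I_min = 154×67.6³/12 = 3.964×10^6 mm⁴
I = 3.964×10^6 mm⁴ = 3.964×10^-6 m⁴
Effective length L_e = K·L = 0.5 × 1.79 = 0.8950 m
P_cr = π²EI / L_e² = π² × 115×10⁹ × 3.964×10^-6 / 0.8950² = 5.617×10^6 N
Factor of safety n = P_cr / P = 5617.3 / 843 = 6.66

n ≈ 6.66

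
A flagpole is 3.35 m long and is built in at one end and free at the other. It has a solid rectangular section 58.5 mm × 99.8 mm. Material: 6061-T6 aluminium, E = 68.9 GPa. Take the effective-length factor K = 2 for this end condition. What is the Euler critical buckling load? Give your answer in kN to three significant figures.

P_cr ≈ 25.2 kN

Buckling occurs about the weak axis: I_min = h·b³/12 with b = 58.5 mm (the shorter side).
I_min = 99.8×58.5³/12 = 1.665×10^6 mm⁴
I = 1.665×10^6 mm⁴ = 1.665×10^-6 m⁴
Effective length L_e = K·L = 2 × 3.35 = 6.700 m
P_cr = π²EI / L_e² = π² × 68.9×10⁹ × 1.665×10^-6 / 6.700² = 2.522×10^4 N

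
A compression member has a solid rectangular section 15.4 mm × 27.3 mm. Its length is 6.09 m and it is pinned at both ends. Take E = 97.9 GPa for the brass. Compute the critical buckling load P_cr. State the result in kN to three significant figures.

Buckling occurs about the weak axis: I_min = h·b³/12 with b = 15.4 mm (the shorter side).
I_min = 27.3×15.4³/12 = 8.309×10^3 mm⁴
I = 8.309×10^3 mm⁴ = 8.309×10^-9 m⁴
Effective length L_e = K·L = 1 × 6.09 = 6.090 m
P_cr = π²EI / L_e² = π² × 97.9×10⁹ × 8.309×10^-9 / 6.090² = 216.5 N

P_cr ≈ 0.216 kN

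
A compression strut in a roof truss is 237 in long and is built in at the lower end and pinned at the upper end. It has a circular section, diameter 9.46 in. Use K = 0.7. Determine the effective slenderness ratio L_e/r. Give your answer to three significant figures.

λ ≈ 70.1

For a solid circle r = d/4 = 9.46/4 = 2.365 in
L_e = K·L = 0.7 × 237 = 165.9 in
λ = L_e / r_min = 165.90 / 2.365 = 70.1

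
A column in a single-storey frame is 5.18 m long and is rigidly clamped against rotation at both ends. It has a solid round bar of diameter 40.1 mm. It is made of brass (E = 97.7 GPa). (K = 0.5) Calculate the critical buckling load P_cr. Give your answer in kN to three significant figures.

P_cr ≈ 18.2 kN

I = πd⁴/64 = π×40.1⁴/64 = 1.269×10^5 mm⁴
I = 1.269×10^5 mm⁴ = 1.269×10^-7 m⁴
Effective length L_e = K·L = 0.5 × 5.18 = 2.590 m
P_cr = π²EI / L_e² = π² × 97.7×10⁹ × 1.269×10^-7 / 2.590² = 1.824×10^4 N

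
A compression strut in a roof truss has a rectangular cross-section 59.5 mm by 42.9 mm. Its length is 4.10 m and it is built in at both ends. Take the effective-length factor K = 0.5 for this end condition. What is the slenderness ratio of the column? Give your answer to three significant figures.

λ ≈ 166

Buckling occurs about the weak axis: I_min = h·b³/12 with b = 42.9 mm (the shorter side).
I_min = 59.5×42.9³/12 = 3.915×10^5 mm⁴
A = 2.553×10^3 mm²;  r_min = √(I/A) = √(3.915×10^5/2.553×10^3) = 12.38 mm
L_e = K·L = 0.5 × 4.10 m = 2.050 m = 2050.0 mm
λ = L_e / r_min = 2050.0 / 12.38 = 166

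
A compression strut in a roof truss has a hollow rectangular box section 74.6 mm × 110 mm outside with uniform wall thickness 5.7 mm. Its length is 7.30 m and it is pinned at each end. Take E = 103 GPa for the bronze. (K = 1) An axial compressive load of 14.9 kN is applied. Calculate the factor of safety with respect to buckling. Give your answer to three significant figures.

Inner dimensions: h_i = 110 − 2×5.7 = 98.60 mm, b_i = 74.6 − 2×5.7 = 63.20 mm
Weak-axis I_min = (h_o·b_o³ − h_i·b_i³)/12 with b_o = 74.6, b_i = 63.20 mm (shorter outer/inner sides).
I_min = (110×74.6³ − 98.60×63.20³)/12 = 1.731×10^6 mm⁴
I = 1.731×10^6 mm⁴ = 1.731×10^-6 m⁴
Effective length L_e = K·L = 1 × 7.30 = 7.300 m
P_cr = π²EI / L_e² = π² × 103×10⁹ × 1.731×10^-6 / 7.300² = 3.303×10^4 N
Factor of safety n = P_cr / P = 33.030 / 14.9 = 2.22

n ≈ 2.22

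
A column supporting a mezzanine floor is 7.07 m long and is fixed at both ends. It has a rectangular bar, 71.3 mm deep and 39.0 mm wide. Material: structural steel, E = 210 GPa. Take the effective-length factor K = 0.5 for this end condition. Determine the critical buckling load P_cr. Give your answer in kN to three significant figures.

P_cr ≈ 58.5 kN

Buckling occurs about the weak axis: I_min = h·b³/12 with b = 39.0 mm (the shorter side).
I_min = 71.3×39.0³/12 = 3.525×10^5 mm⁴
I = 3.525×10^5 mm⁴ = 3.525×10^-7 m⁴
Effective length L_e = K·L = 0.5 × 7.07 = 3.535 m
P_cr = π²EI / L_e² = π² × 210×10⁹ × 3.525×10^-7 / 3.535² = 5.846×10^4 N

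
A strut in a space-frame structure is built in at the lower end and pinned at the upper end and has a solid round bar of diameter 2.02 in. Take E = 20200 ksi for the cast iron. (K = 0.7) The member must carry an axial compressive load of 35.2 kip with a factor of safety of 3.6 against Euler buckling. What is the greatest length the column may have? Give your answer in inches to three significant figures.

I = πd⁴/64 = π×2.02⁴/64 = 0.8173 in⁴
Required critical load P_cr = n·P = 3.6 × 35.2 = 126.7 kip = 1.267×10^5 lb
From P_cr = π²EI/(K·L)²:  L = (1/K)·√(π²EI/P_cr) = (1/0.7)·√(π²×2.02×10^7×0.8173/1.267×10^5)
L = 51.2 in

L_max ≈ 51.2 in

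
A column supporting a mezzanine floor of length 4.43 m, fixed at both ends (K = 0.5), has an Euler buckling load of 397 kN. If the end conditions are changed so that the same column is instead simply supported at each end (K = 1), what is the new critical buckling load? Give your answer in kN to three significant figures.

P_cr ∝ 1/K², so P_cr,new = P_cr,old × (K_old/K_new)² = 397 × (0.5/1)²
= 397 × 0.2500 = 99.2 kN

P_cr ≈ 99.2 kN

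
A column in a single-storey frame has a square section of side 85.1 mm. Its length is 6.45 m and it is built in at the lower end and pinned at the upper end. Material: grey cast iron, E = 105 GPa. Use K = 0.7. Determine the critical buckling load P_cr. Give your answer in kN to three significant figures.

P_cr ≈ 222 kN

I = a⁴/12 = 85.1⁴/12 = 4.371×10^6 mm⁴
I = 4.371×10^6 mm⁴ = 4.371×10^-6 m⁴
Effective length L_e = K·L = 0.7 × 6.45 = 4.515 m
P_cr = π²EI / L_e² = π² × 105×10⁹ × 4.371×10^-6 / 4.515² = 2.222×10^5 N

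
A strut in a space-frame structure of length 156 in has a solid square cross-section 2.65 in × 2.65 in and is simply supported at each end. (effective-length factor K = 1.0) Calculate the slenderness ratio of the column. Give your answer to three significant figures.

I = a⁴/12 = 2.65⁴/12 = 4.110 in⁴
A = 7.022 in²;  r_min = √(I/A) = √(4.110/7.022) = 0.7650 in
L_e = K·L = 1 × 156 = 156.0 in
λ = L_e / r_min = 156.00 / 0.7650 = 204

λ ≈ 204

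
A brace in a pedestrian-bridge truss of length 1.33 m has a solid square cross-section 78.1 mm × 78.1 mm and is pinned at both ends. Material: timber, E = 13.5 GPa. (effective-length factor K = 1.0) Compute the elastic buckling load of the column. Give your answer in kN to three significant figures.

P_cr ≈ 234 kN

I = a⁴/12 = 78.1⁴/12 = 3.100×10^6 mm⁴
I = 3.100×10^6 mm⁴ = 3.100×10^-6 m⁴
Effective length L_e = K·L = 1 × 1.33 = 1.330 m
P_cr = π²EI / L_e² = π² × 13.5×10⁹ × 3.100×10^-6 / 1.330² = 2.335×10^5 N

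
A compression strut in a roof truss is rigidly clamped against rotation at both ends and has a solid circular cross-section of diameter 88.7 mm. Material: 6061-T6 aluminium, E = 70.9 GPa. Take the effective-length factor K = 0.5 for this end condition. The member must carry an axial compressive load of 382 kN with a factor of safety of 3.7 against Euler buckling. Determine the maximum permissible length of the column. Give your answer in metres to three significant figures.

I = πd⁴/64 = π×88.7⁴/64 = 3.039×10^6 mm⁴
I = 3.039×10^-6 m⁴
Required critical load P_cr = n·P = 3.7 × 382 = 1413 kN = 1.413×10^6 N
From P_cr = π²EI/(K·L)²:  L = (1/K)·√(π²EI/P_cr) = (1/0.5)·√(π²×7.09×10^10×3.039×10^-6/1.413×10^6)
L = 2.45 m

L_max ≈ 2.45 m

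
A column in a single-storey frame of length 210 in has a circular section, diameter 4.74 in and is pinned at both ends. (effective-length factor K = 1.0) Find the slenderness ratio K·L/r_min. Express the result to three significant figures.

λ ≈ 177

I = πd⁴/64 = π×4.74⁴/64 = 24.78 in⁴
A = 17.65 in²;  r_min = √(I/A) = √(24.78/17.65) = 1.185 in
L_e = K·L = 1 × 210 = 210.0 in
λ = L_e / r_min = 210.00 / 1.185 = 177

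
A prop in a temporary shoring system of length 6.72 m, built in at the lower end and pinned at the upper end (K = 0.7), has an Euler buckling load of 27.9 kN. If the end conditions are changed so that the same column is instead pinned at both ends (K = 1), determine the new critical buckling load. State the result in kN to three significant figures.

P_cr ≈ 13.7 kN

P_cr ∝ 1/K², so P_cr,new = P_cr,old × (K_old/K_new)² = 27.9 × (0.7/1)²
= 27.9 × 0.4900 = 13.7 kN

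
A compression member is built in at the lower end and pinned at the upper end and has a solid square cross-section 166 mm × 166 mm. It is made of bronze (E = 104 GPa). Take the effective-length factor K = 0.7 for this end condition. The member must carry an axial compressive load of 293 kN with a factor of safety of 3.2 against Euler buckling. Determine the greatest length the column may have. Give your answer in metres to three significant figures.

L_max ≈ 11.9 m

I = a⁴/12 = 166⁴/12 = 6.328×10^7 mm⁴
I = 6.328×10^-5 m⁴
Required critical load P_cr = n·P = 3.2 × 293 = 937.6 kN = 9.376×10^5 N
From P_cr = π²EI/(K·L)²:  L = (1/K)·√(π²EI/P_cr) = (1/0.7)·√(π²×1.04×10^11×6.328×10^-5/9.376×10^5)
L = 11.9 m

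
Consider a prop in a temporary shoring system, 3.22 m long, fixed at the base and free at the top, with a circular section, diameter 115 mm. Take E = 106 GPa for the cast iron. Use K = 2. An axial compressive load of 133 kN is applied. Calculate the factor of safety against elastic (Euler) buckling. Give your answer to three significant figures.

n ≈ 1.63

I = πd⁴/64 = π×115⁴/64 = 8.585×10^6 mm⁴
I = 8.585×10^6 mm⁴ = 8.585×10^-6 m⁴
Effective length L_e = K·L = 2 × 3.22 = 6.440 m
P_cr = π²EI / L_e² = π² × 106×10⁹ × 8.585×10^-6 / 6.440² = 2.166×10^5 N
Factor of safety n = P_cr / P = 216.57 / 133 = 1.63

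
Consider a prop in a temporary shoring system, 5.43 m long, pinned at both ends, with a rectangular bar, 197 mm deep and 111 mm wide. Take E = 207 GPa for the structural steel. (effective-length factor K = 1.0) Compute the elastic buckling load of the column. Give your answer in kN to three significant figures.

Buckling occurs about the weak axis: I_min = h·b³/12 with b = 111 mm (the shorter side).
I_min = 197×111³/12 = 2.245×10^7 mm⁴
I = 2.245×10^7 mm⁴ = 2.245×10^-5 m⁴
Effective length L_e = K·L = 1 × 5.43 = 5.430 m
P_cr = π²EI / L_e² = π² × 207×10⁹ × 2.245×10^-5 / 5.430² = 1.556×10^6 N

P_cr ≈ 1560 kN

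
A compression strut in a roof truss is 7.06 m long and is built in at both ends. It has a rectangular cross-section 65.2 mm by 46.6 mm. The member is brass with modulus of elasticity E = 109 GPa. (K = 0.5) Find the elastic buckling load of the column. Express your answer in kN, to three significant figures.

Buckling occurs about the weak axis: I_min = h·b³/12 with b = 46.6 mm (the shorter side).
I_min = 65.2×46.6³/12 = 5.498×10^5 mm⁴
I = 5.498×10^5 mm⁴ = 5.498×10^-7 m⁴
Effective length L_e = K·L = 0.5 × 7.06 = 3.530 m
P_cr = π²EI / L_e² = π² × 109×10⁹ × 5.498×10^-7 / 3.530² = 4.747×10^4 N

P_cr ≈ 47.5 kN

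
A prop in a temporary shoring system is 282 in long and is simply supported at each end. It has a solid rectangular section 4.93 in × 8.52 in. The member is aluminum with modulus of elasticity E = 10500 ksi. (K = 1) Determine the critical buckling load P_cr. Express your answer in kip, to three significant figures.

Buckling occurs about the weak axis: I_min = h·b³/12 with b = 4.93 in (the shorter side).
I_min = 8.52×4.93³/12 = 85.07 in⁴
Effective length L_e = K·L = 1 × 282 = 282.0 in
P_cr = π²EI / L_e² = π² × 10500×10³ × 85.07 / 282.0² = 1.109×10^5 lb

P_cr ≈ 111 kip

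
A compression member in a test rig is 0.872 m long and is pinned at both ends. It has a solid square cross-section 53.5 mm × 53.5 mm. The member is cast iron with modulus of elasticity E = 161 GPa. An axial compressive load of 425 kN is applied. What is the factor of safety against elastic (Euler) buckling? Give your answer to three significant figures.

n ≈ 3.36

I = a⁴/12 = 53.5⁴/12 = 6.827×10^5 mm⁴
I = 6.827×10^5 mm⁴ = 6.827×10^-7 m⁴
Effective length L_e = K·L = 1 × 0.872 = 0.8720 m
P_cr = π²EI / L_e² = π² × 161×10⁹ × 6.827×10^-7 / 0.8720² = 1.427×10^6 N
Factor of safety n = P_cr / P = 1426.7 / 425 = 3.36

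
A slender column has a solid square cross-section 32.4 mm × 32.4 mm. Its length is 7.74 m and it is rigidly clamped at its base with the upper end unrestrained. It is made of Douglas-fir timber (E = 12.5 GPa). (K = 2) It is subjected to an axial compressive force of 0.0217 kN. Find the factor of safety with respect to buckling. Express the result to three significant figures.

I = a⁴/12 = 32.4⁴/12 = 9.183×10^4 mm⁴
I = 9.183×10^4 mm⁴ = 9.183×10^-8 m⁴
Effective length L_e = K·L = 2 × 7.74 = 15.48 m
P_cr = π²EI / L_e² = π² × 12.5×10⁹ × 9.183×10^-8 / 15.48² = 47.28 N
Factor of safety n = P_cr / P = 0.047279 / 0.0217 = 2.18

n ≈ 2.18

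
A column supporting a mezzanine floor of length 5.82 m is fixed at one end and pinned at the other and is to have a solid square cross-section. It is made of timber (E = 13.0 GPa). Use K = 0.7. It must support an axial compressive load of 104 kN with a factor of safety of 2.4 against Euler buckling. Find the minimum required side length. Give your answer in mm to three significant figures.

a ≈ 140 mm

Required P_cr = n·P = 2.4 × 104 = 249.6 kN
L_e = K·L = 0.7 × 5.82 = 4.074 m
Required I = P_cr·L_e²/(π²E) = 2.496×10^5 × 4.074² / (π² × 1.30×10^10) = 3.229×10^-5 m⁴
I_req = 3.229×10^7 mm⁴
Solid square: I = a⁴/12  ⇒  a = (12I)^(1/4) = (12×3.229×10^7)^(1/4) = 140 mm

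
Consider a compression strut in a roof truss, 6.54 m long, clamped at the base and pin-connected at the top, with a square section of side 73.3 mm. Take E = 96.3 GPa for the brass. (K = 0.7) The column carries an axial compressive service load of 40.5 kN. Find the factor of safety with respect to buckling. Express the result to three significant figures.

I = a⁴/12 = 73.3⁴/12 = 2.406×10^6 mm⁴
I = 2.406×10^6 mm⁴ = 2.406×10^-6 m⁴
Effective length L_e = K·L = 0.7 × 6.54 = 4.578 m
P_cr = π²EI / L_e² = π² × 96.3×10⁹ × 2.406×10^-6 / 4.578² = 1.091×10^5 N
Factor of safety n = P_cr / P = 109.10 / 40.5 = 2.69

n ≈ 2.69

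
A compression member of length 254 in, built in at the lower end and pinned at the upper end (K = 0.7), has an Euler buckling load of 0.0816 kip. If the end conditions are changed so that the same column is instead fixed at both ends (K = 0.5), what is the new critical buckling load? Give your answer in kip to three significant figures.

P_cr ≈ 0.160 kip

P_cr ∝ 1/K², so P_cr,new = P_cr,old × (K_old/K_new)² = 0.0816 × (0.7/0.5)²
= 0.0816 × 1.960 = 0.160 kip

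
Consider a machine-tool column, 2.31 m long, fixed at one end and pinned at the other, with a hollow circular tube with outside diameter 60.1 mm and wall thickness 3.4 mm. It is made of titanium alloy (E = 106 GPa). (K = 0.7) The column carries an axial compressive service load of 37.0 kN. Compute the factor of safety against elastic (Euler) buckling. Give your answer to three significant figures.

Inner diameter d_i = 60.1 − 2×3.4 = 53.30 mm
I = π(d_o⁴ − d_i⁴)/64 = π(60.1⁴ − 53.30⁴)/64 = 2.443×10^5 mm⁴
I = 2.443×10^5 mm⁴ = 2.443×10^-7 m⁴
Effective length L_e = K·L = 0.7 × 2.31 = 1.617 m
P_cr = π²EI / L_e² = π² × 106×10⁹ × 2.443×10^-7 / 1.617² = 9.773×10^4 N
Factor of safety n = P_cr / P = 97.731 / 37.0 = 2.64

n ≈ 2.64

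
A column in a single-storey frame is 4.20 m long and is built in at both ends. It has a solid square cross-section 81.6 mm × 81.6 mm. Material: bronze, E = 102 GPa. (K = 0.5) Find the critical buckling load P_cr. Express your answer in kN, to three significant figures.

I = a⁴/12 = 81.6⁴/12 = 3.695×10^6 mm⁴
I = 3.695×10^6 mm⁴ = 3.695×10^-6 m⁴
Effective length L_e = K·L = 0.5 × 4.20 = 2.100 m
P_cr = π²EI / L_e² = π² × 102×10⁹ × 3.695×10^-6 / 2.100² = 8.434×10^5 N

P_cr ≈ 843 kN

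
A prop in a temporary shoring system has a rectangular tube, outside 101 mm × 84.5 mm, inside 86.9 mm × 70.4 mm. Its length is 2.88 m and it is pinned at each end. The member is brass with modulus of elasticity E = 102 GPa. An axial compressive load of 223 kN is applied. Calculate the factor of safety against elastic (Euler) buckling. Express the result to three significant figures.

Weak-axis I_min = (h_o·b_o³ − h_i·b_i³)/12 with b_o = 84.5, b_i = 70.40 mm (shorter outer/inner sides).
I_min = (101×84.5³ − 86.90×70.40³)/12 = 2.551×10^6 mm⁴
I = 2.551×10^6 mm⁴ = 2.551×10^-6 m⁴
Effective length L_e = K·L = 1 × 2.88 = 2.880 m
P_cr = π²EI / L_e² = π² × 102×10⁹ × 2.551×10^-6 / 2.880² = 3.097×10^5 N
Factor of safety n = P_cr / P = 309.68 / 223 = 1.39

n ≈ 1.39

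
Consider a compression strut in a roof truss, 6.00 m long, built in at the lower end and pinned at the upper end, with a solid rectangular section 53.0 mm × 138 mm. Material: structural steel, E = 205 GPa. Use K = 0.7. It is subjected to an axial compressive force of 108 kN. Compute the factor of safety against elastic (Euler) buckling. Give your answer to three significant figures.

n ≈ 1.82

Buckling occurs about the weak axis: I_min = h·b³/12 with b = 53.0 mm (the shorter side).
I_min = 138×53.0³/12 = 1.712×10^6 mm⁴
I = 1.712×10^6 mm⁴ = 1.712×10^-6 m⁴
Effective length L_e = K·L = 0.7 × 6.00 = 4.200 m
P_cr = π²EI / L_e² = π² × 205×10⁹ × 1.712×10^-6 / 4.200² = 1.964×10^5 N
Factor of safety n = P_cr / P = 196.37 / 108 = 1.82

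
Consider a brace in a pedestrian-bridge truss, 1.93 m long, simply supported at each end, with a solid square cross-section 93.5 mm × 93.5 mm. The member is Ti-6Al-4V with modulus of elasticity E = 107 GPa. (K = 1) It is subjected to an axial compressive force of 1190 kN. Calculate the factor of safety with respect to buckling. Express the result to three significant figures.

I = a⁴/12 = 93.5⁴/12 = 6.369×10^6 mm⁴
I = 6.369×10^6 mm⁴ = 6.369×10^-6 m⁴
Effective length L_e = K·L = 1 × 1.93 = 1.930 m
P_cr = π²EI / L_e² = π² × 107×10⁹ × 6.369×10^-6 / 1.930² = 1.806×10^6 N
Factor of safety n = P_cr / P = 1805.7 / 1190 = 1.52

n ≈ 1.52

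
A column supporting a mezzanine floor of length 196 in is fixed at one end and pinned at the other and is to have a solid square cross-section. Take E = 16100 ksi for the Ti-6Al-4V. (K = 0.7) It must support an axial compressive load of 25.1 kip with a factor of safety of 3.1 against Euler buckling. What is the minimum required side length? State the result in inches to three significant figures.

Required P_cr = n·P = 3.1 × 25.1 = 77.81 kip
L_e = K·L = 0.7 × 196 = 137.2 in
Required I = P_cr·L_e²/(π²E) = 7.781×10^4 × 137.2² / (π² × 1.61×10^7) = 9.218 in⁴
Solid square: I = a⁴/12  ⇒  a = (12I)^(1/4) = (12×9.218)^(1/4) = 3.24 in

a ≈ 3.24 in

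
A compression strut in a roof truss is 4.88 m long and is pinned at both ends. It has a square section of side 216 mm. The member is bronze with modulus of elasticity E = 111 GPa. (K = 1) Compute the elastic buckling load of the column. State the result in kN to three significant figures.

I = a⁴/12 = 216⁴/12 = 1.814×10^8 mm⁴
I = 1.814×10^8 mm⁴ = 1.814×10^-4 m⁴
Effective length L_e = K·L = 1 × 4.88 = 4.880 m
P_cr = π²EI / L_e² = π² × 111×10⁹ × 1.814×10^-4 / 4.880² = 8.345×10^6 N

P_cr ≈ 8340 kN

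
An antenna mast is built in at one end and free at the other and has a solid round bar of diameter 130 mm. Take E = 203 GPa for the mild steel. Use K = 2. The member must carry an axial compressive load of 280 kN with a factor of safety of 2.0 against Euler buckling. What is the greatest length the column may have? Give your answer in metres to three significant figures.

L_max ≈ 3.54 m

I = πd⁴/64 = π×130⁴/64 = 1.402×10^7 mm⁴
I = 1.402×10^-5 m⁴
Required critical load P_cr = n·P = 2.0 × 280 = 560.0 kN = 5.600×10^5 N
From P_cr = π²EI/(K·L)²:  L = (1/K)·√(π²EI/P_cr) = (1/2)·√(π²×2.03×10^11×1.402×10^-5/5.600×10^5)
L = 3.54 m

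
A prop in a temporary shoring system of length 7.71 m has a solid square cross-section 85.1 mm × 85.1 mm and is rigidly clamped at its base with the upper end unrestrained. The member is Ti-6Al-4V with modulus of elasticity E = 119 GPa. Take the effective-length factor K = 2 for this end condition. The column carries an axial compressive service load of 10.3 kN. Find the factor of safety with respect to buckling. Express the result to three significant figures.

I = a⁴/12 = 85.1⁴/12 = 4.371×10^6 mm⁴
I = 4.371×10^6 mm⁴ = 4.371×10^-6 m⁴
Effective length L_e = K·L = 2 × 7.71 = 15.42 m
P_cr = π²EI / L_e² = π² × 119×10⁹ × 4.371×10^-6 / 15.42² = 2.159×10^4 N
Factor of safety n = P_cr / P = 21.588 / 10.3 = 2.10

n ≈ 2.10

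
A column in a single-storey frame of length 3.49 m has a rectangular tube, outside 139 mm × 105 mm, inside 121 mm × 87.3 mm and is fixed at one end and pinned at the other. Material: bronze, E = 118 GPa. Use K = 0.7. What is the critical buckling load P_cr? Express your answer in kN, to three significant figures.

P_cr ≈ 1310 kN

Weak-axis I_min = (h_o·b_o³ − h_i·b_i³)/12 with b_o = 105, b_i = 87.30 mm (shorter outer/inner sides).
I_min = (139×105³ − 121.0×87.30³)/12 = 6.700×10^6 mm⁴
I = 6.700×10^6 mm⁴ = 6.700×10^-6 m⁴
Effective length L_e = K·L = 0.7 × 3.49 = 2.443 m
P_cr = π²EI / L_e² = π² × 118×10⁹ × 6.700×10^-6 / 2.443² = 1.307×10^6 N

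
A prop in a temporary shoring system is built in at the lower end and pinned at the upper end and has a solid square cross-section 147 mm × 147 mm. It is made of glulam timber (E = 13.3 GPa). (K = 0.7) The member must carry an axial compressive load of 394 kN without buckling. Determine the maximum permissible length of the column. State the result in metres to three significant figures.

I = a⁴/12 = 147⁴/12 = 3.891×10^7 mm⁴
I = 3.891×10^-5 m⁴
At the buckling limit P_cr = P = 3.940×10^5 N
From P_cr = π²EI/(K·L)²:  L = (1/K)·√(π²EI/P_cr) = (1/0.7)·√(π²×1.33×10^10×3.891×10^-5/3.940×10^5)
L = 5.14 m

L_max ≈ 5.14 m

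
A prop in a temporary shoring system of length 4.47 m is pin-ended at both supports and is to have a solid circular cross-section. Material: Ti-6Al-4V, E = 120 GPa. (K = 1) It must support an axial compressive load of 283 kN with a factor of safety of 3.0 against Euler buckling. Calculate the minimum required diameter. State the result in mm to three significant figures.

d ≈ 131 mm

Required P_cr = n·P = 3.0 × 283 = 849.0 kN
L_e = K·L = 1 × 4.47 = 4.470 m
Required I = P_cr·L_e²/(π²E) = 8.490×10^5 × 4.470² / (π² × 1.20×10^11) = 1.432×10^-5 m⁴
I_req = 1.432×10^7 mm⁴
Solid circle: I = πd⁴/64  ⇒  d = (64I/π)^(1/4) = (64×1.432×10^7/π)^(1/4) = 131 mm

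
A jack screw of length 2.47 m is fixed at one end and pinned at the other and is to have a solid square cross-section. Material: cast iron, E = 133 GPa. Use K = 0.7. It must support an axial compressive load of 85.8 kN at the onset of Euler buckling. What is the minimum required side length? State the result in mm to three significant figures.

L_e = K·L = 0.7 × 2.47 = 1.729 m
Required I = P_cr·L_e²/(π²E) = 8.580×10^4 × 1.729² / (π² × 1.33×10^11) = 1.954×10^-7 m⁴
I_req = 1.954×10^5 mm⁴
Solid square: I = a⁴/12  ⇒  a = (12I)^(1/4) = (12×1.954×10^5)^(1/4) = 39.1 mm

a ≈ 39.1 mm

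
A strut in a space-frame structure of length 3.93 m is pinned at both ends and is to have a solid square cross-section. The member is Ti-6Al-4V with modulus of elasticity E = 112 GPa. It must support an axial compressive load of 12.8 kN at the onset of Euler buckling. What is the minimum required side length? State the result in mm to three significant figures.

L_e = K·L = 1 × 3.93 = 3.930 m
Required I = P_cr·L_e²/(π²E) = 1.280×10^4 × 3.930² / (π² × 1.12×10^11) = 1.788×10^-7 m⁴
I_req = 1.788×10^5 mm⁴
Solid square: I = a⁴/12  ⇒  a = (12I)^(1/4) = (12×1.788×10^5)^(1/4) = 38.3 mm

a ≈ 38.3 mm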